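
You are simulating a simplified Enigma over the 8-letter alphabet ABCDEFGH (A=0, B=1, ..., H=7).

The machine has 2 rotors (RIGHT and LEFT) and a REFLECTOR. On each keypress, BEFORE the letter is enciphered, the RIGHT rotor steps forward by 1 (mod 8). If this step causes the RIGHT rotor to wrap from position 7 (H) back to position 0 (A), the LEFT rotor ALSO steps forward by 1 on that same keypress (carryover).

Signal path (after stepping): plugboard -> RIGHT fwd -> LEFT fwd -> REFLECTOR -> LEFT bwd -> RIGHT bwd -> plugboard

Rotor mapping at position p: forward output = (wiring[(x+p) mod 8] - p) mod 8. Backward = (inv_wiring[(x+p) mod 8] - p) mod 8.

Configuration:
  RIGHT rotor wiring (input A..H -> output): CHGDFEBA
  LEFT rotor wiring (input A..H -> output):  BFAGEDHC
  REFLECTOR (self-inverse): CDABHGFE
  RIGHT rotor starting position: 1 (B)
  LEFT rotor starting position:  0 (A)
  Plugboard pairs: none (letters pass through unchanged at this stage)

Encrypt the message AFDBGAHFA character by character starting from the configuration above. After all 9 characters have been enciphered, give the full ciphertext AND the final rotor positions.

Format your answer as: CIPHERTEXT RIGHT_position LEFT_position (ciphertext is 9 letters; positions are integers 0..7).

Char 1 ('A'): step: R->2, L=0; A->plug->A->R->E->L->E->refl->H->L'->G->R'->F->plug->F
Char 2 ('F'): step: R->3, L=0; F->plug->F->R->H->L->C->refl->A->L'->C->R'->B->plug->B
Char 3 ('D'): step: R->4, L=0; D->plug->D->R->E->L->E->refl->H->L'->G->R'->E->plug->E
Char 4 ('B'): step: R->5, L=0; B->plug->B->R->E->L->E->refl->H->L'->G->R'->G->plug->G
Char 5 ('G'): step: R->6, L=0; G->plug->G->R->H->L->C->refl->A->L'->C->R'->B->plug->B
Char 6 ('A'): step: R->7, L=0; A->plug->A->R->B->L->F->refl->G->L'->D->R'->B->plug->B
Char 7 ('H'): step: R->0, L->1 (L advanced); H->plug->H->R->A->L->E->refl->H->L'->B->R'->G->plug->G
Char 8 ('F'): step: R->1, L=1; F->plug->F->R->A->L->E->refl->H->L'->B->R'->H->plug->H
Char 9 ('A'): step: R->2, L=1; A->plug->A->R->E->L->C->refl->A->L'->H->R'->E->plug->E
Final: ciphertext=FBEGBBGHE, RIGHT=2, LEFT=1

Answer: FBEGBBGHE 2 1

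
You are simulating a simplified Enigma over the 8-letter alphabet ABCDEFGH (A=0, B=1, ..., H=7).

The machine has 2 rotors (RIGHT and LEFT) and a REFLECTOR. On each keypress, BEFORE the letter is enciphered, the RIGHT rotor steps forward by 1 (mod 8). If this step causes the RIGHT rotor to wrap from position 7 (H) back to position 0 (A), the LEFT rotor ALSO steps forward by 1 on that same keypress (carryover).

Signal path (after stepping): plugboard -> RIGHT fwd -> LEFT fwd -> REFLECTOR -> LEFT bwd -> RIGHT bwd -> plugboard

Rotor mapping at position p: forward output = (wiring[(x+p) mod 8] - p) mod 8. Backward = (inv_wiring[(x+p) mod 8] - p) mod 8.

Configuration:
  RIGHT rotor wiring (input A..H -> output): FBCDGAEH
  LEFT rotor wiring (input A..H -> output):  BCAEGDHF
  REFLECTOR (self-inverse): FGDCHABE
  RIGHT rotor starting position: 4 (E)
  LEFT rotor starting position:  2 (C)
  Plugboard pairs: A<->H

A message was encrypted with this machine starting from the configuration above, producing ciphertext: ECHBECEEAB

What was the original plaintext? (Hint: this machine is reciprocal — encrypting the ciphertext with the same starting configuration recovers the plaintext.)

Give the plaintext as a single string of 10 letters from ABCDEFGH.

Answer: BEDGCBDBEE

Derivation:
Char 1 ('E'): step: R->5, L=2; E->plug->E->R->E->L->F->refl->A->L'->H->R'->B->plug->B
Char 2 ('C'): step: R->6, L=2; C->plug->C->R->H->L->A->refl->F->L'->E->R'->E->plug->E
Char 3 ('H'): step: R->7, L=2; H->plug->A->R->A->L->G->refl->B->L'->D->R'->D->plug->D
Char 4 ('B'): step: R->0, L->3 (L advanced); B->plug->B->R->B->L->D->refl->C->L'->E->R'->G->plug->G
Char 5 ('E'): step: R->1, L=3; E->plug->E->R->H->L->F->refl->A->L'->C->R'->C->plug->C
Char 6 ('C'): step: R->2, L=3; C->plug->C->R->E->L->C->refl->D->L'->B->R'->B->plug->B
Char 7 ('E'): step: R->3, L=3; E->plug->E->R->E->L->C->refl->D->L'->B->R'->D->plug->D
Char 8 ('E'): step: R->4, L=3; E->plug->E->R->B->L->D->refl->C->L'->E->R'->B->plug->B
Char 9 ('A'): step: R->5, L=3; A->plug->H->R->B->L->D->refl->C->L'->E->R'->E->plug->E
Char 10 ('B'): step: R->6, L=3; B->plug->B->R->B->L->D->refl->C->L'->E->R'->E->plug->E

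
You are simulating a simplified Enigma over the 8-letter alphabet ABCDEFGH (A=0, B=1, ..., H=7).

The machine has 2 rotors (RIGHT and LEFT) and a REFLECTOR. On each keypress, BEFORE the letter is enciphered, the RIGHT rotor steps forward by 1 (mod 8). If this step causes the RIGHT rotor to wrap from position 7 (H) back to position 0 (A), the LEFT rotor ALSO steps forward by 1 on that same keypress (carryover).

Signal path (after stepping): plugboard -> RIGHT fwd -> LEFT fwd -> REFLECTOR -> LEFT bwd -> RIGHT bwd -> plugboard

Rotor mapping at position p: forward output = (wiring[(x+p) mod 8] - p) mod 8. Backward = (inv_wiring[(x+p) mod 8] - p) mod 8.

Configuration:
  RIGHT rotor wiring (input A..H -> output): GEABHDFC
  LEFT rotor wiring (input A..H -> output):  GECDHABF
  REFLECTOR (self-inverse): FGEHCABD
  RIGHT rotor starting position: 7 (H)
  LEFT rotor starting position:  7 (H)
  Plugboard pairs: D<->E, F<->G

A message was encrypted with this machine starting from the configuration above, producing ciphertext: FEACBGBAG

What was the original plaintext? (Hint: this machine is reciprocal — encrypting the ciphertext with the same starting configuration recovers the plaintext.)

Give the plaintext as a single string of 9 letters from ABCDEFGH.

Answer: DCGAHFGFE

Derivation:
Char 1 ('F'): step: R->0, L->0 (L advanced); F->plug->G->R->F->L->A->refl->F->L'->H->R'->E->plug->D
Char 2 ('E'): step: R->1, L=0; E->plug->D->R->G->L->B->refl->G->L'->A->R'->C->plug->C
Char 3 ('A'): step: R->2, L=0; A->plug->A->R->G->L->B->refl->G->L'->A->R'->F->plug->G
Char 4 ('C'): step: R->3, L=0; C->plug->C->R->A->L->G->refl->B->L'->G->R'->A->plug->A
Char 5 ('B'): step: R->4, L=0; B->plug->B->R->H->L->F->refl->A->L'->F->R'->H->plug->H
Char 6 ('G'): step: R->5, L=0; G->plug->F->R->D->L->D->refl->H->L'->E->R'->G->plug->F
Char 7 ('B'): step: R->6, L=0; B->plug->B->R->E->L->H->refl->D->L'->D->R'->F->plug->G
Char 8 ('A'): step: R->7, L=0; A->plug->A->R->D->L->D->refl->H->L'->E->R'->G->plug->F
Char 9 ('G'): step: R->0, L->1 (L advanced); G->plug->F->R->D->L->G->refl->B->L'->B->R'->D->plug->E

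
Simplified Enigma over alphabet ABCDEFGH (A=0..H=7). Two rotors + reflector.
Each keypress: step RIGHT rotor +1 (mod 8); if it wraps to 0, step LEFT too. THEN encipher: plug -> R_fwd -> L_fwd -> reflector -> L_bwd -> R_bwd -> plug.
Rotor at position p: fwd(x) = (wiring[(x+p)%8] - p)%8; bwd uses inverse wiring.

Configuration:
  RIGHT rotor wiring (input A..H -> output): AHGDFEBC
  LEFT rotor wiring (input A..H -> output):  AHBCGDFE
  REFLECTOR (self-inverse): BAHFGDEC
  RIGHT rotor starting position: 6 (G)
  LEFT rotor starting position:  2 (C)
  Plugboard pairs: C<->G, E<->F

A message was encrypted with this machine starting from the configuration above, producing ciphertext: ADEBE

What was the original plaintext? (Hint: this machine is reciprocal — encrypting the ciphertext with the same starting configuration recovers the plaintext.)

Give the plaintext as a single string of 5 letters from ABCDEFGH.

Answer: BAFHG

Derivation:
Char 1 ('A'): step: R->7, L=2; A->plug->A->R->D->L->B->refl->A->L'->B->R'->B->plug->B
Char 2 ('D'): step: R->0, L->3 (L advanced); D->plug->D->R->D->L->C->refl->H->L'->A->R'->A->plug->A
Char 3 ('E'): step: R->1, L=3; E->plug->F->R->A->L->H->refl->C->L'->D->R'->E->plug->F
Char 4 ('B'): step: R->2, L=3; B->plug->B->R->B->L->D->refl->F->L'->F->R'->H->plug->H
Char 5 ('E'): step: R->3, L=3; E->plug->F->R->F->L->F->refl->D->L'->B->R'->C->plug->G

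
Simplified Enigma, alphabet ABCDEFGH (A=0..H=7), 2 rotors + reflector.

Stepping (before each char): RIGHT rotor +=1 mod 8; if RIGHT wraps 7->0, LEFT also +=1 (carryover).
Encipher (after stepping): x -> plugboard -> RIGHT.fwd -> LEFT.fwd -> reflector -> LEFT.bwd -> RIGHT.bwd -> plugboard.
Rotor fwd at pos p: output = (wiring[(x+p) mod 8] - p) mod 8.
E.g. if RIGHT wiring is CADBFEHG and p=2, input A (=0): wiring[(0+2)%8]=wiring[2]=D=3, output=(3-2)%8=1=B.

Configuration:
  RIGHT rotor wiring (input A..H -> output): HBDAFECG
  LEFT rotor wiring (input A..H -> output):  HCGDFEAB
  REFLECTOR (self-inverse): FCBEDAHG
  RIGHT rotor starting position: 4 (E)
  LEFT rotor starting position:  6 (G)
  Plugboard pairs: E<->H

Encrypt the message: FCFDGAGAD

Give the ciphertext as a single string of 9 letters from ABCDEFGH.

Char 1 ('F'): step: R->5, L=6; F->plug->F->R->G->L->H->refl->G->L'->H->R'->A->plug->A
Char 2 ('C'): step: R->6, L=6; C->plug->C->R->B->L->D->refl->E->L'->D->R'->D->plug->D
Char 3 ('F'): step: R->7, L=6; F->plug->F->R->G->L->H->refl->G->L'->H->R'->A->plug->A
Char 4 ('D'): step: R->0, L->7 (L advanced); D->plug->D->R->A->L->C->refl->B->L'->H->R'->A->plug->A
Char 5 ('G'): step: R->1, L=7; G->plug->G->R->F->L->G->refl->H->L'->D->R'->E->plug->H
Char 6 ('A'): step: R->2, L=7; A->plug->A->R->B->L->A->refl->F->L'->G->R'->B->plug->B
Char 7 ('G'): step: R->3, L=7; G->plug->G->R->G->L->F->refl->A->L'->B->R'->C->plug->C
Char 8 ('A'): step: R->4, L=7; A->plug->A->R->B->L->A->refl->F->L'->G->R'->C->plug->C
Char 9 ('D'): step: R->5, L=7; D->plug->D->R->C->L->D->refl->E->L'->E->R'->E->plug->H

Answer: ADAAHBCCH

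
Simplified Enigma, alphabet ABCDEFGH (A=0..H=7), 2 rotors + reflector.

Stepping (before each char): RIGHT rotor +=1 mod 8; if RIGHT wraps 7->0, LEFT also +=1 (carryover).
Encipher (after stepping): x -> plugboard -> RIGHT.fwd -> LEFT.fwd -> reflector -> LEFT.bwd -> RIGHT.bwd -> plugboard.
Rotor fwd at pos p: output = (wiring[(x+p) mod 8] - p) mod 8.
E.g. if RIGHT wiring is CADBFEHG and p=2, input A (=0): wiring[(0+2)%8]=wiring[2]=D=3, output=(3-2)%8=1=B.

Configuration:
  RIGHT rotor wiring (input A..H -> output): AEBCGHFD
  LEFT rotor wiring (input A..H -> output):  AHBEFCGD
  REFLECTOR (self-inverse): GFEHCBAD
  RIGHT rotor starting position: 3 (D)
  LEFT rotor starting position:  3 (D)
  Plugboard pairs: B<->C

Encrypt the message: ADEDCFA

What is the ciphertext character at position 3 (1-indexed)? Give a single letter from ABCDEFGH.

Char 1 ('A'): step: R->4, L=3; A->plug->A->R->C->L->H->refl->D->L'->D->R'->B->plug->C
Char 2 ('D'): step: R->5, L=3; D->plug->D->R->D->L->D->refl->H->L'->C->R'->A->plug->A
Char 3 ('E'): step: R->6, L=3; E->plug->E->R->D->L->D->refl->H->L'->C->R'->C->plug->B

B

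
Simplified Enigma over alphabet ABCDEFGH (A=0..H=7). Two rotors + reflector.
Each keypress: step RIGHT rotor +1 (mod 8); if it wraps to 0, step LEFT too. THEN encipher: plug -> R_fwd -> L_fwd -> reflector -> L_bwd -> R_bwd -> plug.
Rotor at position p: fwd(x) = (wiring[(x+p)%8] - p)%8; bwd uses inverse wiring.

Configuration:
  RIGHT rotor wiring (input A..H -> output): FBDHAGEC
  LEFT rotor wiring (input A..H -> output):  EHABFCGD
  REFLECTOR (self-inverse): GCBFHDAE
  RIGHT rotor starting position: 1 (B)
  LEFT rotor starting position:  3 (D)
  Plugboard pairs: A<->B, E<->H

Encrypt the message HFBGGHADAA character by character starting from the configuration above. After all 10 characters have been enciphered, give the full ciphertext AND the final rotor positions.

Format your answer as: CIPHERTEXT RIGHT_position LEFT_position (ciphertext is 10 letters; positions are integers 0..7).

Answer: CGCFBDGHEH 3 4

Derivation:
Char 1 ('H'): step: R->2, L=3; H->plug->E->R->C->L->H->refl->E->L'->G->R'->C->plug->C
Char 2 ('F'): step: R->3, L=3; F->plug->F->R->C->L->H->refl->E->L'->G->R'->G->plug->G
Char 3 ('B'): step: R->4, L=3; B->plug->A->R->E->L->A->refl->G->L'->A->R'->C->plug->C
Char 4 ('G'): step: R->5, L=3; G->plug->G->R->C->L->H->refl->E->L'->G->R'->F->plug->F
Char 5 ('G'): step: R->6, L=3; G->plug->G->R->C->L->H->refl->E->L'->G->R'->A->plug->B
Char 6 ('H'): step: R->7, L=3; H->plug->E->R->A->L->G->refl->A->L'->E->R'->D->plug->D
Char 7 ('A'): step: R->0, L->4 (L advanced); A->plug->B->R->B->L->G->refl->A->L'->E->R'->G->plug->G
Char 8 ('D'): step: R->1, L=4; D->plug->D->R->H->L->F->refl->D->L'->F->R'->E->plug->H
Char 9 ('A'): step: R->2, L=4; A->plug->B->R->F->L->D->refl->F->L'->H->R'->H->plug->E
Char 10 ('A'): step: R->3, L=4; A->plug->B->R->F->L->D->refl->F->L'->H->R'->E->plug->H
Final: ciphertext=CGCFBDGHEH, RIGHT=3, LEFT=4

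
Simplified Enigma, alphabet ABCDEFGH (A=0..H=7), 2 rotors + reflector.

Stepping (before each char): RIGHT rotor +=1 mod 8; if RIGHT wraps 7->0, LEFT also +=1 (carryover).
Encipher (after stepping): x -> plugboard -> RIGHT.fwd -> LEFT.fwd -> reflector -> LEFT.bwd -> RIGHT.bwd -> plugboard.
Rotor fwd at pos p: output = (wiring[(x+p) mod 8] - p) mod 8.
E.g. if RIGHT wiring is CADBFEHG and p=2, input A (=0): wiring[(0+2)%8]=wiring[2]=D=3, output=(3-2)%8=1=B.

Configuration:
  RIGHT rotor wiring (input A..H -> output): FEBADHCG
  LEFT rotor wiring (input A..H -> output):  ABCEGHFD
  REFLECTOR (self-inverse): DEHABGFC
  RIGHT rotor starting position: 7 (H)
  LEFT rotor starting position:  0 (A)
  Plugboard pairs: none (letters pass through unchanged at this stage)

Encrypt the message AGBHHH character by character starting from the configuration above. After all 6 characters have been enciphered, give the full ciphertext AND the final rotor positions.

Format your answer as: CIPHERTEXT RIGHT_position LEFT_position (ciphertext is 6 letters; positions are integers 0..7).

Answer: CFADBE 5 1

Derivation:
Char 1 ('A'): step: R->0, L->1 (L advanced); A->plug->A->R->F->L->E->refl->B->L'->B->R'->C->plug->C
Char 2 ('G'): step: R->1, L=1; G->plug->G->R->F->L->E->refl->B->L'->B->R'->F->plug->F
Char 3 ('B'): step: R->2, L=1; B->plug->B->R->G->L->C->refl->H->L'->H->R'->A->plug->A
Char 4 ('H'): step: R->3, L=1; H->plug->H->R->G->L->C->refl->H->L'->H->R'->D->plug->D
Char 5 ('H'): step: R->4, L=1; H->plug->H->R->E->L->G->refl->F->L'->D->R'->B->plug->B
Char 6 ('H'): step: R->5, L=1; H->plug->H->R->G->L->C->refl->H->L'->H->R'->E->plug->E
Final: ciphertext=CFADBE, RIGHT=5, LEFT=1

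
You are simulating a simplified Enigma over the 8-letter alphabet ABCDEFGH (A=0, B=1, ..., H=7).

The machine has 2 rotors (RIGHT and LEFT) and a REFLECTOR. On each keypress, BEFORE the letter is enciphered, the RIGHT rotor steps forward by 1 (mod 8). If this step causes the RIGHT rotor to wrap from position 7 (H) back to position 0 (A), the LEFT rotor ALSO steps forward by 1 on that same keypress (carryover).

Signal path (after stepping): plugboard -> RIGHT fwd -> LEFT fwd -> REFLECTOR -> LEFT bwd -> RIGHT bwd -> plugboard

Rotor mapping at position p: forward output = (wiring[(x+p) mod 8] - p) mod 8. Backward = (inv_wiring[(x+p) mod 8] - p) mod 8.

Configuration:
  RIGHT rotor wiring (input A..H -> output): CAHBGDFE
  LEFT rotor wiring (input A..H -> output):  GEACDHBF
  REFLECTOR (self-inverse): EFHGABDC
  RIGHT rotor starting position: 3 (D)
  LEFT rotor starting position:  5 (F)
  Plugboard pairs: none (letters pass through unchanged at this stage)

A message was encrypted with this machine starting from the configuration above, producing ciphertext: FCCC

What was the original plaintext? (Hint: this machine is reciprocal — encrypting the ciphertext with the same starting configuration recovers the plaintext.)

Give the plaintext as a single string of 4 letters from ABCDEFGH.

Answer: DDGE

Derivation:
Char 1 ('F'): step: R->4, L=5; F->plug->F->R->E->L->H->refl->C->L'->A->R'->D->plug->D
Char 2 ('C'): step: R->5, L=5; C->plug->C->R->H->L->G->refl->D->L'->F->R'->D->plug->D
Char 3 ('C'): step: R->6, L=5; C->plug->C->R->E->L->H->refl->C->L'->A->R'->G->plug->G
Char 4 ('C'): step: R->7, L=5; C->plug->C->R->B->L->E->refl->A->L'->C->R'->E->plug->E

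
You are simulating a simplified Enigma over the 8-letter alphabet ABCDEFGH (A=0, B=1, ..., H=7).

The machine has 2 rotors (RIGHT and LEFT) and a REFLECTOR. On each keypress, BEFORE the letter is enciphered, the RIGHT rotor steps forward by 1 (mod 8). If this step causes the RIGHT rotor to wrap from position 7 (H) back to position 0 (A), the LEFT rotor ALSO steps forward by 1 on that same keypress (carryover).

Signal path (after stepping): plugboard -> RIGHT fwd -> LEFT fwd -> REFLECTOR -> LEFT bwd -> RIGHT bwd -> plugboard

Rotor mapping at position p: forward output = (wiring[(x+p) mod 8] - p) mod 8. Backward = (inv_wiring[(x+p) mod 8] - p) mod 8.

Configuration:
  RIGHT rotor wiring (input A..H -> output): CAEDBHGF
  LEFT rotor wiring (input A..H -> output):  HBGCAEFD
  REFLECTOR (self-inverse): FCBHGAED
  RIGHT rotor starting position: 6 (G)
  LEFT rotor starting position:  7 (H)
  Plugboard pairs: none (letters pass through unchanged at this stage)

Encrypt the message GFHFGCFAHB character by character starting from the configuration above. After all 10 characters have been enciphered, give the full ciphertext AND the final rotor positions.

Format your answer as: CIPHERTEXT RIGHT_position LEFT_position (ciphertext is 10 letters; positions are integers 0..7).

Answer: HBBBEACBGE 0 1

Derivation:
Char 1 ('G'): step: R->7, L=7; G->plug->G->R->A->L->E->refl->G->L'->H->R'->H->plug->H
Char 2 ('F'): step: R->0, L->0 (L advanced); F->plug->F->R->H->L->D->refl->H->L'->A->R'->B->plug->B
Char 3 ('H'): step: R->1, L=0; H->plug->H->R->B->L->B->refl->C->L'->D->R'->B->plug->B
Char 4 ('F'): step: R->2, L=0; F->plug->F->R->D->L->C->refl->B->L'->B->R'->B->plug->B
Char 5 ('G'): step: R->3, L=0; G->plug->G->R->F->L->E->refl->G->L'->C->R'->E->plug->E
Char 6 ('C'): step: R->4, L=0; C->plug->C->R->C->L->G->refl->E->L'->F->R'->A->plug->A
Char 7 ('F'): step: R->5, L=0; F->plug->F->R->H->L->D->refl->H->L'->A->R'->C->plug->C
Char 8 ('A'): step: R->6, L=0; A->plug->A->R->A->L->H->refl->D->L'->H->R'->B->plug->B
Char 9 ('H'): step: R->7, L=0; H->plug->H->R->H->L->D->refl->H->L'->A->R'->G->plug->G
Char 10 ('B'): step: R->0, L->1 (L advanced); B->plug->B->R->A->L->A->refl->F->L'->B->R'->E->plug->E
Final: ciphertext=HBBBEACBGE, RIGHT=0, LEFT=1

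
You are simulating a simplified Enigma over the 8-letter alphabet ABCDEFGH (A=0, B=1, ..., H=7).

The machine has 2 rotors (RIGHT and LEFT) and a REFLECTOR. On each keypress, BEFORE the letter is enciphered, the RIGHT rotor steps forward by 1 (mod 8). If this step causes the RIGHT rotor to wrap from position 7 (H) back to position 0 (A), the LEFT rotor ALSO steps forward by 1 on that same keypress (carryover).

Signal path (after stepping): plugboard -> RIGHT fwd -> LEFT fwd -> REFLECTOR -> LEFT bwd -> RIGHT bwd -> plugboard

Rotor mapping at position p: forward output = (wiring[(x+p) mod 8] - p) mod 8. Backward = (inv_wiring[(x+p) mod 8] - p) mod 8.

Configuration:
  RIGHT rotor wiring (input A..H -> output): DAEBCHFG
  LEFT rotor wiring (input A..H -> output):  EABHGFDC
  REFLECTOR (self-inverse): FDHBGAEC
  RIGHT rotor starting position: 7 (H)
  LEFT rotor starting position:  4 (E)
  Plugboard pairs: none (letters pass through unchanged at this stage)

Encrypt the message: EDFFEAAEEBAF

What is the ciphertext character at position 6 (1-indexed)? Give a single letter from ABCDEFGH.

Char 1 ('E'): step: R->0, L->5 (L advanced); E->plug->E->R->C->L->F->refl->A->L'->A->R'->B->plug->B
Char 2 ('D'): step: R->1, L=5; D->plug->D->R->B->L->G->refl->E->L'->F->R'->G->plug->G
Char 3 ('F'): step: R->2, L=5; F->plug->F->R->E->L->D->refl->B->L'->H->R'->B->plug->B
Char 4 ('F'): step: R->3, L=5; F->plug->F->R->A->L->A->refl->F->L'->C->R'->D->plug->D
Char 5 ('E'): step: R->4, L=5; E->plug->E->R->H->L->B->refl->D->L'->E->R'->F->plug->F
Char 6 ('A'): step: R->5, L=5; A->plug->A->R->C->L->F->refl->A->L'->A->R'->B->plug->B

B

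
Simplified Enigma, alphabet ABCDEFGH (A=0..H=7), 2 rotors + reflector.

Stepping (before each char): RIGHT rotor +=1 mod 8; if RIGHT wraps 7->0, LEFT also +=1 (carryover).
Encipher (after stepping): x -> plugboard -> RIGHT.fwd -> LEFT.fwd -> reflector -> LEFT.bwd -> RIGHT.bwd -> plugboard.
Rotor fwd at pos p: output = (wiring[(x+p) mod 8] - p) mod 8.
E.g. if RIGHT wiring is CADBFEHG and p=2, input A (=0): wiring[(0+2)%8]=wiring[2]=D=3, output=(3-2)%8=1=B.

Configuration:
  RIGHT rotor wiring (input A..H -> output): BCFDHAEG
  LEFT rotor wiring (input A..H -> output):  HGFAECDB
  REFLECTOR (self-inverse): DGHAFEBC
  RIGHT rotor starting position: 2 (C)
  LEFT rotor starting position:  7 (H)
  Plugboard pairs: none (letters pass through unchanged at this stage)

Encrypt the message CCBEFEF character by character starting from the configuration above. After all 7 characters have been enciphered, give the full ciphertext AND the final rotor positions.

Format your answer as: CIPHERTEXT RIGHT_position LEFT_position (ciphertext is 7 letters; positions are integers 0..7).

Answer: GDEFBAD 1 0

Derivation:
Char 1 ('C'): step: R->3, L=7; C->plug->C->R->F->L->F->refl->E->L'->H->R'->G->plug->G
Char 2 ('C'): step: R->4, L=7; C->plug->C->R->A->L->C->refl->H->L'->C->R'->D->plug->D
Char 3 ('B'): step: R->5, L=7; B->plug->B->R->H->L->E->refl->F->L'->F->R'->E->plug->E
Char 4 ('E'): step: R->6, L=7; E->plug->E->R->H->L->E->refl->F->L'->F->R'->F->plug->F
Char 5 ('F'): step: R->7, L=7; F->plug->F->R->A->L->C->refl->H->L'->C->R'->B->plug->B
Char 6 ('E'): step: R->0, L->0 (L advanced); E->plug->E->R->H->L->B->refl->G->L'->B->R'->A->plug->A
Char 7 ('F'): step: R->1, L=0; F->plug->F->R->D->L->A->refl->D->L'->G->R'->D->plug->D
Final: ciphertext=GDEFBAD, RIGHT=1, LEFT=0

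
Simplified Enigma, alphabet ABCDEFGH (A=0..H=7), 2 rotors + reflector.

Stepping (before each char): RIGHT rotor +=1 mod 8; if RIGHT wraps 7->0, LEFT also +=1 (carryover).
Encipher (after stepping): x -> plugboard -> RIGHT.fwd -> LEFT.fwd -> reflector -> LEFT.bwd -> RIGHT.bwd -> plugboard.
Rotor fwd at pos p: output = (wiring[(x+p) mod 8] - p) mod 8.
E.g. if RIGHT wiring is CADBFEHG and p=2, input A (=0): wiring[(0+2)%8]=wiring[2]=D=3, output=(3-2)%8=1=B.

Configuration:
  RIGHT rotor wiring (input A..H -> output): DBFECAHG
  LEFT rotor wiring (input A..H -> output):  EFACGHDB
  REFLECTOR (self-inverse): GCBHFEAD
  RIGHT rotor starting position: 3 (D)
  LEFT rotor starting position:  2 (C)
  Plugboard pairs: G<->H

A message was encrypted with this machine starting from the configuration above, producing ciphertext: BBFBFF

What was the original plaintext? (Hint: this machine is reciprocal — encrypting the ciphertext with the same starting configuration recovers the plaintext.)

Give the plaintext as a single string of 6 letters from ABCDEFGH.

Answer: AAHDBH

Derivation:
Char 1 ('B'): step: R->4, L=2; B->plug->B->R->E->L->B->refl->C->L'->G->R'->A->plug->A
Char 2 ('B'): step: R->5, L=2; B->plug->B->R->C->L->E->refl->F->L'->D->R'->A->plug->A
Char 3 ('F'): step: R->6, L=2; F->plug->F->R->G->L->C->refl->B->L'->E->R'->G->plug->H
Char 4 ('B'): step: R->7, L=2; B->plug->B->R->E->L->B->refl->C->L'->G->R'->D->plug->D
Char 5 ('F'): step: R->0, L->3 (L advanced); F->plug->F->R->A->L->H->refl->D->L'->B->R'->B->plug->B
Char 6 ('F'): step: R->1, L=3; F->plug->F->R->G->L->C->refl->B->L'->F->R'->G->plug->H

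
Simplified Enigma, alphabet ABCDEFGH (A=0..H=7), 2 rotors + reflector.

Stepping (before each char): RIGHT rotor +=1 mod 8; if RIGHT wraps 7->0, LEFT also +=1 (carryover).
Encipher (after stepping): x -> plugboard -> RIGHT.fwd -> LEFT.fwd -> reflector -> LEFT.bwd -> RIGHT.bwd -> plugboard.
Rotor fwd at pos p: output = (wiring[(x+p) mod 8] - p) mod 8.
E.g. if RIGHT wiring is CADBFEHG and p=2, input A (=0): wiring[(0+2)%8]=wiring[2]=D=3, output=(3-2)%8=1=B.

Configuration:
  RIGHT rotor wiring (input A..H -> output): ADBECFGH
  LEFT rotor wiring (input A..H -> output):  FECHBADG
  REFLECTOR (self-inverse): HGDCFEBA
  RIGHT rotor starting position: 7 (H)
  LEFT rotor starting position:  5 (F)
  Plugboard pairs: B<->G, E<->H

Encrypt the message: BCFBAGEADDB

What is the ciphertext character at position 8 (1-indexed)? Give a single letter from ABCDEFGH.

Char 1 ('B'): step: R->0, L->6 (L advanced); B->plug->G->R->G->L->D->refl->C->L'->H->R'->H->plug->E
Char 2 ('C'): step: R->1, L=6; C->plug->C->R->D->L->G->refl->B->L'->F->R'->F->plug->F
Char 3 ('F'): step: R->2, L=6; F->plug->F->R->F->L->B->refl->G->L'->D->R'->D->plug->D
Char 4 ('B'): step: R->3, L=6; B->plug->G->R->A->L->F->refl->E->L'->E->R'->E->plug->H
Char 5 ('A'): step: R->4, L=6; A->plug->A->R->G->L->D->refl->C->L'->H->R'->F->plug->F
Char 6 ('G'): step: R->5, L=6; G->plug->B->R->B->L->A->refl->H->L'->C->R'->C->plug->C
Char 7 ('E'): step: R->6, L=6; E->plug->H->R->H->L->C->refl->D->L'->G->R'->F->plug->F
Char 8 ('A'): step: R->7, L=6; A->plug->A->R->A->L->F->refl->E->L'->E->R'->C->plug->C

C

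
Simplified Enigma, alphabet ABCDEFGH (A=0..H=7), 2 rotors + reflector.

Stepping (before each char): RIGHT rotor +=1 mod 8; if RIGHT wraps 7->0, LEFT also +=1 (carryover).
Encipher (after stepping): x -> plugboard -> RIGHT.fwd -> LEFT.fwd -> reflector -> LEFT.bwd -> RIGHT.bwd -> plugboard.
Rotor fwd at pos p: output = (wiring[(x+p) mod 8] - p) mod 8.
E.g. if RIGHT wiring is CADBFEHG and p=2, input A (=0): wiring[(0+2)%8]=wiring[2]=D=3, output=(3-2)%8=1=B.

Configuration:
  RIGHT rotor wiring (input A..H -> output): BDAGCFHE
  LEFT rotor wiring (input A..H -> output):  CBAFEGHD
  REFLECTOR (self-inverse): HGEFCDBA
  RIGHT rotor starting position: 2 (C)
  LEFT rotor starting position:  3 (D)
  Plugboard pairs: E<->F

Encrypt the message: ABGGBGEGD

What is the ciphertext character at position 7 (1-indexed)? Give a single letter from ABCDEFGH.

Char 1 ('A'): step: R->3, L=3; A->plug->A->R->D->L->E->refl->C->L'->A->R'->G->plug->G
Char 2 ('B'): step: R->4, L=3; B->plug->B->R->B->L->B->refl->G->L'->G->R'->A->plug->A
Char 3 ('G'): step: R->5, L=3; G->plug->G->R->B->L->B->refl->G->L'->G->R'->E->plug->F
Char 4 ('G'): step: R->6, L=3; G->plug->G->R->E->L->A->refl->H->L'->F->R'->D->plug->D
Char 5 ('B'): step: R->7, L=3; B->plug->B->R->C->L->D->refl->F->L'->H->R'->E->plug->F
Char 6 ('G'): step: R->0, L->4 (L advanced); G->plug->G->R->H->L->B->refl->G->L'->E->R'->H->plug->H
Char 7 ('E'): step: R->1, L=4; E->plug->F->R->G->L->E->refl->C->L'->B->R'->D->plug->D

D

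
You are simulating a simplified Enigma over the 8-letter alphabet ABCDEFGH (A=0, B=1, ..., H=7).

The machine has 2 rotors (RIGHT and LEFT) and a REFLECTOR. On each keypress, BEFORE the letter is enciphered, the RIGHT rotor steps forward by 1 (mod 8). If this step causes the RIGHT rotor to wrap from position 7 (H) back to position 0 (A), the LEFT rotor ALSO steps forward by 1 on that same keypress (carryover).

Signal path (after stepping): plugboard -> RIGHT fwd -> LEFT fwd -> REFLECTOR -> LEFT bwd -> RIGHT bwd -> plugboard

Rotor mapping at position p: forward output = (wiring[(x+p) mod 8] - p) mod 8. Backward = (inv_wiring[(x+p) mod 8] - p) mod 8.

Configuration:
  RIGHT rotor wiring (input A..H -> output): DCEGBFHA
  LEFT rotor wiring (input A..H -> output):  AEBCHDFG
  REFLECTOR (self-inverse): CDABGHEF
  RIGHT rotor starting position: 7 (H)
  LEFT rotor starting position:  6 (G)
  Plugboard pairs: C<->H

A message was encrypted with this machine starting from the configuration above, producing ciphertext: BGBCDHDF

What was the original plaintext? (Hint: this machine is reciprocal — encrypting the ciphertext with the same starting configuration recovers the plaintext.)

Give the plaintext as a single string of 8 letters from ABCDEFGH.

Answer: CFGDBEAC

Derivation:
Char 1 ('B'): step: R->0, L->7 (L advanced); B->plug->B->R->C->L->F->refl->H->L'->A->R'->H->plug->C
Char 2 ('G'): step: R->1, L=7; G->plug->G->R->H->L->G->refl->E->L'->G->R'->F->plug->F
Char 3 ('B'): step: R->2, L=7; B->plug->B->R->E->L->D->refl->B->L'->B->R'->G->plug->G
Char 4 ('C'): step: R->3, L=7; C->plug->H->R->B->L->B->refl->D->L'->E->R'->D->plug->D
Char 5 ('D'): step: R->4, L=7; D->plug->D->R->E->L->D->refl->B->L'->B->R'->B->plug->B
Char 6 ('H'): step: R->5, L=7; H->plug->C->R->D->L->C->refl->A->L'->F->R'->E->plug->E
Char 7 ('D'): step: R->6, L=7; D->plug->D->R->E->L->D->refl->B->L'->B->R'->A->plug->A
Char 8 ('F'): step: R->7, L=7; F->plug->F->R->C->L->F->refl->H->L'->A->R'->H->plug->C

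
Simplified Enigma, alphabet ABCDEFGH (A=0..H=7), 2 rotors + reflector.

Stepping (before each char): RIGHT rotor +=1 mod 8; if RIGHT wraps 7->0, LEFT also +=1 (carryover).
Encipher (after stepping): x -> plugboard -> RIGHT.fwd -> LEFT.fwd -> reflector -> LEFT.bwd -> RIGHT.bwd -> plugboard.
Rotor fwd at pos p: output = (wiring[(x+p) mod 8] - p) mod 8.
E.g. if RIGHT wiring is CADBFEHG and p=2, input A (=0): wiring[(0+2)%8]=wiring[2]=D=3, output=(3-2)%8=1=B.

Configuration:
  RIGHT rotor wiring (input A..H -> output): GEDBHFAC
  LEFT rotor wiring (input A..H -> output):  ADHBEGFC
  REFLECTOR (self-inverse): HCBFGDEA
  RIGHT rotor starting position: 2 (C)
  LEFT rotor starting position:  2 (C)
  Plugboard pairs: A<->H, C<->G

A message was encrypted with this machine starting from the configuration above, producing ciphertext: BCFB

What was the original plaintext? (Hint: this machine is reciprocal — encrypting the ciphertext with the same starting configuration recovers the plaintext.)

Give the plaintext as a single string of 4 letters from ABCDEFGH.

Answer: AEBG

Derivation:
Char 1 ('B'): step: R->3, L=2; B->plug->B->R->E->L->D->refl->F->L'->A->R'->H->plug->A
Char 2 ('C'): step: R->4, L=2; C->plug->G->R->H->L->B->refl->C->L'->C->R'->E->plug->E
Char 3 ('F'): step: R->5, L=2; F->plug->F->R->G->L->G->refl->E->L'->D->R'->B->plug->B
Char 4 ('B'): step: R->6, L=2; B->plug->B->R->E->L->D->refl->F->L'->A->R'->C->plug->G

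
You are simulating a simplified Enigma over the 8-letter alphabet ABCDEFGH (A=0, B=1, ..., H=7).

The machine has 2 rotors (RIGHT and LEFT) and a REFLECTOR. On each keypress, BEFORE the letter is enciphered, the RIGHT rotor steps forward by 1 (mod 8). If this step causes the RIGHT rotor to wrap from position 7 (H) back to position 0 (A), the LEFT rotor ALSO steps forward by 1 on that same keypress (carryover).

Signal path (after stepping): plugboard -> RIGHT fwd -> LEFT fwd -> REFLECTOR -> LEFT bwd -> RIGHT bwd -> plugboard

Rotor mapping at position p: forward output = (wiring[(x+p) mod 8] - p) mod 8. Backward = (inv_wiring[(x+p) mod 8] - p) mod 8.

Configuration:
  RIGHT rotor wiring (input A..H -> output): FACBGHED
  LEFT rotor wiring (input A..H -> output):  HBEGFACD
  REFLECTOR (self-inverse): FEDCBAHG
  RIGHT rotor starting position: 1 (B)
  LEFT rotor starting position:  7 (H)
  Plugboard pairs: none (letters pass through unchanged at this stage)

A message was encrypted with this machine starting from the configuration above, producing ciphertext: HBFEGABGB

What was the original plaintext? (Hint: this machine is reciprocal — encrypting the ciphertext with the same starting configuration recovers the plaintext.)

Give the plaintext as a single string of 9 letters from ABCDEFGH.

Char 1 ('H'): step: R->2, L=7; H->plug->H->R->G->L->B->refl->E->L'->A->R'->A->plug->A
Char 2 ('B'): step: R->3, L=7; B->plug->B->R->D->L->F->refl->A->L'->B->R'->D->plug->D
Char 3 ('F'): step: R->4, L=7; F->plug->F->R->E->L->H->refl->G->L'->F->R'->H->plug->H
Char 4 ('E'): step: R->5, L=7; E->plug->E->R->D->L->F->refl->A->L'->B->R'->H->plug->H
Char 5 ('G'): step: R->6, L=7; G->plug->G->R->A->L->E->refl->B->L'->G->R'->A->plug->A
Char 6 ('A'): step: R->7, L=7; A->plug->A->R->E->L->H->refl->G->L'->F->R'->H->plug->H
Char 7 ('B'): step: R->0, L->0 (L advanced); B->plug->B->R->A->L->H->refl->G->L'->D->R'->H->plug->H
Char 8 ('G'): step: R->1, L=0; G->plug->G->R->C->L->E->refl->B->L'->B->R'->B->plug->B
Char 9 ('B'): step: R->2, L=0; B->plug->B->R->H->L->D->refl->C->L'->G->R'->H->plug->H

Answer: ADHHAHHBH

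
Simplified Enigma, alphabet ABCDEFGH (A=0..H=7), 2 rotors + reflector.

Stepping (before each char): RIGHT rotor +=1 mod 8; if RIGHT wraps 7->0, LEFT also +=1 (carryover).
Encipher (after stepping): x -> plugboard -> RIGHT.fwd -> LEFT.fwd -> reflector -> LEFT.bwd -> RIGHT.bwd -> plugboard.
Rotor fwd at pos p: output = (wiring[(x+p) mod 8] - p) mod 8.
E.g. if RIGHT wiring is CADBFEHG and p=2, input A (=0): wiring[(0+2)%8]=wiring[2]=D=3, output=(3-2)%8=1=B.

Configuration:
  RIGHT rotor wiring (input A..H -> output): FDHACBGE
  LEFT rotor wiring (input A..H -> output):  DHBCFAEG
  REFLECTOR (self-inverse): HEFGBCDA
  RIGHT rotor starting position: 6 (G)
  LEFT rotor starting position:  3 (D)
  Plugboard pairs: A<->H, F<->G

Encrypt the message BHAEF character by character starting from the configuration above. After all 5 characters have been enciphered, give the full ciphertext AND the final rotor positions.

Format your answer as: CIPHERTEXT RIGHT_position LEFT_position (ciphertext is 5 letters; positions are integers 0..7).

Char 1 ('B'): step: R->7, L=3; B->plug->B->R->G->L->E->refl->B->L'->D->R'->F->plug->G
Char 2 ('H'): step: R->0, L->4 (L advanced); H->plug->A->R->F->L->D->refl->G->L'->H->R'->C->plug->C
Char 3 ('A'): step: R->1, L=4; A->plug->H->R->E->L->H->refl->A->L'->C->R'->A->plug->H
Char 4 ('E'): step: R->2, L=4; E->plug->E->R->E->L->H->refl->A->L'->C->R'->F->plug->G
Char 5 ('F'): step: R->3, L=4; F->plug->G->R->A->L->B->refl->E->L'->B->R'->E->plug->E
Final: ciphertext=GCHGE, RIGHT=3, LEFT=4

Answer: GCHGE 3 4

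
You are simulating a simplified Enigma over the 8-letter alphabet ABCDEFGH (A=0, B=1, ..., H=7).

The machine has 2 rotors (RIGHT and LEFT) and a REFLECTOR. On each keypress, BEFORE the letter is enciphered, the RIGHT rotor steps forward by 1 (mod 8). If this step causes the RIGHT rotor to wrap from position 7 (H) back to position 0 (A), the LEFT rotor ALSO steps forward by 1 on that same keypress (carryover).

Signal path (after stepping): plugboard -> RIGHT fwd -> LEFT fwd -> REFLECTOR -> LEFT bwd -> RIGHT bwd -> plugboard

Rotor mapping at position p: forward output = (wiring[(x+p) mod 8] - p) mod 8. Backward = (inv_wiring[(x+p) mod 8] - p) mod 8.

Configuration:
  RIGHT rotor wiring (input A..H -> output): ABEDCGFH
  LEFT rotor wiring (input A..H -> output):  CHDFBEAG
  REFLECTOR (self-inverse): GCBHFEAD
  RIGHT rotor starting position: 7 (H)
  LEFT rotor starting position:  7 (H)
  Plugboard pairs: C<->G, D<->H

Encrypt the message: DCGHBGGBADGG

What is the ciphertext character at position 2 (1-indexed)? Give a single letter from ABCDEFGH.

Char 1 ('D'): step: R->0, L->0 (L advanced); D->plug->H->R->H->L->G->refl->A->L'->G->R'->F->plug->F
Char 2 ('C'): step: R->1, L=0; C->plug->G->R->G->L->A->refl->G->L'->H->R'->H->plug->D

D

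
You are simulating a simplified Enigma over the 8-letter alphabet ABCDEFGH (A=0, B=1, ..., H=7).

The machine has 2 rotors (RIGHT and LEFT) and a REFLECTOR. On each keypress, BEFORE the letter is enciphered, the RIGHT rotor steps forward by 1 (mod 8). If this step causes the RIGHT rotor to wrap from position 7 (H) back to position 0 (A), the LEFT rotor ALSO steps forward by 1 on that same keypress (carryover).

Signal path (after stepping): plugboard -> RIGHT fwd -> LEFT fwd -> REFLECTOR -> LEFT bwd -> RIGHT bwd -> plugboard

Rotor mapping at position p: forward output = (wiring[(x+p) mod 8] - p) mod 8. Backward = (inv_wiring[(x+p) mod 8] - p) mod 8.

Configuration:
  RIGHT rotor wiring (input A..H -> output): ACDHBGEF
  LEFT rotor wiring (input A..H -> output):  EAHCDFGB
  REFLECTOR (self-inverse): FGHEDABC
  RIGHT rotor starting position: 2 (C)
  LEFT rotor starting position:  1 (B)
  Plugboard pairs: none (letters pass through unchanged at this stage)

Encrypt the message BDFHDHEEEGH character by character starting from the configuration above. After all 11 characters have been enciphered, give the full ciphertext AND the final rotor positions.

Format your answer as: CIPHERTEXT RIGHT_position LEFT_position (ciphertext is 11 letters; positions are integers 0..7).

Char 1 ('B'): step: R->3, L=1; B->plug->B->R->G->L->A->refl->F->L'->F->R'->F->plug->F
Char 2 ('D'): step: R->4, L=1; D->plug->D->R->B->L->G->refl->B->L'->C->R'->B->plug->B
Char 3 ('F'): step: R->5, L=1; F->plug->F->R->G->L->A->refl->F->L'->F->R'->E->plug->E
Char 4 ('H'): step: R->6, L=1; H->plug->H->R->A->L->H->refl->C->L'->D->R'->G->plug->G
Char 5 ('D'): step: R->7, L=1; D->plug->D->R->E->L->E->refl->D->L'->H->R'->G->plug->G
Char 6 ('H'): step: R->0, L->2 (L advanced); H->plug->H->R->F->L->H->refl->C->L'->G->R'->F->plug->F
Char 7 ('E'): step: R->1, L=2; E->plug->E->R->F->L->H->refl->C->L'->G->R'->C->plug->C
Char 8 ('E'): step: R->2, L=2; E->plug->E->R->C->L->B->refl->G->L'->H->R'->C->plug->C
Char 9 ('E'): step: R->3, L=2; E->plug->E->R->C->L->B->refl->G->L'->H->R'->G->plug->G
Char 10 ('G'): step: R->4, L=2; G->plug->G->R->H->L->G->refl->B->L'->C->R'->B->plug->B
Char 11 ('H'): step: R->5, L=2; H->plug->H->R->E->L->E->refl->D->L'->D->R'->D->plug->D
Final: ciphertext=FBEGGFCCGBD, RIGHT=5, LEFT=2

Answer: FBEGGFCCGBD 5 2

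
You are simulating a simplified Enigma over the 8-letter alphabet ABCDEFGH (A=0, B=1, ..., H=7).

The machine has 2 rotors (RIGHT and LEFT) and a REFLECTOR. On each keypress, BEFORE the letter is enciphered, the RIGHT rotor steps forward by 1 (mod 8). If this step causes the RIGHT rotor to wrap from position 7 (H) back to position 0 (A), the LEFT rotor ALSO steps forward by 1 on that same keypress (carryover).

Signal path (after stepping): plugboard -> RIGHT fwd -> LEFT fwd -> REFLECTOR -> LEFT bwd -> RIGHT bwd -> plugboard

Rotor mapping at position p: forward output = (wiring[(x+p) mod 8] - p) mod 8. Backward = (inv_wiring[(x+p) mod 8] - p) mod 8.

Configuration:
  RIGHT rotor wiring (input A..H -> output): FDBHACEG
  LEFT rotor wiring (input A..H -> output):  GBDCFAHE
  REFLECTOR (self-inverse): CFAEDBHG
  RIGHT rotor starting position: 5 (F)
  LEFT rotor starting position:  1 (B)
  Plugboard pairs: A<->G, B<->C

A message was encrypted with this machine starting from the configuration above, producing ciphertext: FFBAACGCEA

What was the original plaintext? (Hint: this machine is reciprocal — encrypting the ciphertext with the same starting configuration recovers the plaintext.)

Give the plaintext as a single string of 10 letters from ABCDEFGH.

Answer: CEGEGDBHBG

Derivation:
Char 1 ('F'): step: R->6, L=1; F->plug->F->R->B->L->C->refl->A->L'->A->R'->B->plug->C
Char 2 ('F'): step: R->7, L=1; F->plug->F->R->B->L->C->refl->A->L'->A->R'->E->plug->E
Char 3 ('B'): step: R->0, L->2 (L advanced); B->plug->C->R->B->L->A->refl->C->L'->F->R'->A->plug->G
Char 4 ('A'): step: R->1, L=2; A->plug->G->R->F->L->C->refl->A->L'->B->R'->E->plug->E
Char 5 ('A'): step: R->2, L=2; A->plug->G->R->D->L->G->refl->H->L'->H->R'->A->plug->G
Char 6 ('C'): step: R->3, L=2; C->plug->B->R->F->L->C->refl->A->L'->B->R'->D->plug->D
Char 7 ('G'): step: R->4, L=2; G->plug->A->R->E->L->F->refl->B->L'->A->R'->C->plug->B
Char 8 ('C'): step: R->5, L=2; C->plug->B->R->H->L->H->refl->G->L'->D->R'->H->plug->H
Char 9 ('E'): step: R->6, L=2; E->plug->E->R->D->L->G->refl->H->L'->H->R'->C->plug->B
Char 10 ('A'): step: R->7, L=2; A->plug->G->R->D->L->G->refl->H->L'->H->R'->A->plug->G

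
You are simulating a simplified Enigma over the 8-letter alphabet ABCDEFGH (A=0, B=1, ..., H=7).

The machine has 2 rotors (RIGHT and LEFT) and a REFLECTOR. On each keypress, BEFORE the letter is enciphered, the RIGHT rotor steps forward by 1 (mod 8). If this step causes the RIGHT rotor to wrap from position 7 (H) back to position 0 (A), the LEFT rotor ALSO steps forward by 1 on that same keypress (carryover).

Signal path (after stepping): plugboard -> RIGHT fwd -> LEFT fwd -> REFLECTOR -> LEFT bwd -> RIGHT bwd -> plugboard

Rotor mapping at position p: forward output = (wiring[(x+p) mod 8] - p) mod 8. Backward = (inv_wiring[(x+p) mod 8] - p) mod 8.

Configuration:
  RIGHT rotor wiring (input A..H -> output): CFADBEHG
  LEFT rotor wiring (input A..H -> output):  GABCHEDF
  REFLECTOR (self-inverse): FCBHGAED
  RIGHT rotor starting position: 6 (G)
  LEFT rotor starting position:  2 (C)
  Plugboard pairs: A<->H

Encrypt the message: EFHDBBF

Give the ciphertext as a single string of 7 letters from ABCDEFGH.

Char 1 ('E'): step: R->7, L=2; E->plug->E->R->E->L->B->refl->C->L'->D->R'->B->plug->B
Char 2 ('F'): step: R->0, L->3 (L advanced); F->plug->F->R->E->L->C->refl->B->L'->C->R'->A->plug->H
Char 3 ('H'): step: R->1, L=3; H->plug->A->R->E->L->C->refl->B->L'->C->R'->C->plug->C
Char 4 ('D'): step: R->2, L=3; D->plug->D->R->C->L->B->refl->C->L'->E->R'->F->plug->F
Char 5 ('B'): step: R->3, L=3; B->plug->B->R->G->L->F->refl->A->L'->D->R'->E->plug->E
Char 6 ('B'): step: R->4, L=3; B->plug->B->R->A->L->H->refl->D->L'->F->R'->A->plug->H
Char 7 ('F'): step: R->5, L=3; F->plug->F->R->D->L->A->refl->F->L'->G->R'->G->plug->G

Answer: BHCFEHG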